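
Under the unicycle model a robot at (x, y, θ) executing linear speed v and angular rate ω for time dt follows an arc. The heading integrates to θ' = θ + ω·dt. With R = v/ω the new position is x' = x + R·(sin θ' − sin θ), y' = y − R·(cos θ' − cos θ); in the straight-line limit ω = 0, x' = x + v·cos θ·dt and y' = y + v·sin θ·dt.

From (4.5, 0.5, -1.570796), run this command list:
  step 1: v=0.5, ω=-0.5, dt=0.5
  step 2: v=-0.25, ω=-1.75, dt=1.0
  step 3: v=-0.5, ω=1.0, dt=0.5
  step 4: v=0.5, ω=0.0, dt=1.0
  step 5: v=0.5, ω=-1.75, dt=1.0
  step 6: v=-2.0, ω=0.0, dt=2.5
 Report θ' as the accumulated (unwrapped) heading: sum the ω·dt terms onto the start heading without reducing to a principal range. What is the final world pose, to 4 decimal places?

step 1: θ'=-1.8208 (R=-1.0000) → pose (4.4689, 0.2526, -1.8208)
step 2: θ'=-3.5708 (R=0.1429) → pose (4.6668, 0.3472, -3.5708)
step 3: θ'=-3.0708 (R=-0.5000) → pose (4.9102, 0.3031, -3.0708)
step 4: θ'=-3.0708 (straight) → pose (4.4115, 0.2677, -3.0708)
step 5: θ'=-4.8208 (R=-0.2857) → pose (4.1072, 0.5836, -4.8208)
step 6: θ'=-4.8208 (straight) → pose (3.5663, -4.3871, -4.8208)

(3.5663, -4.3871, -4.8208)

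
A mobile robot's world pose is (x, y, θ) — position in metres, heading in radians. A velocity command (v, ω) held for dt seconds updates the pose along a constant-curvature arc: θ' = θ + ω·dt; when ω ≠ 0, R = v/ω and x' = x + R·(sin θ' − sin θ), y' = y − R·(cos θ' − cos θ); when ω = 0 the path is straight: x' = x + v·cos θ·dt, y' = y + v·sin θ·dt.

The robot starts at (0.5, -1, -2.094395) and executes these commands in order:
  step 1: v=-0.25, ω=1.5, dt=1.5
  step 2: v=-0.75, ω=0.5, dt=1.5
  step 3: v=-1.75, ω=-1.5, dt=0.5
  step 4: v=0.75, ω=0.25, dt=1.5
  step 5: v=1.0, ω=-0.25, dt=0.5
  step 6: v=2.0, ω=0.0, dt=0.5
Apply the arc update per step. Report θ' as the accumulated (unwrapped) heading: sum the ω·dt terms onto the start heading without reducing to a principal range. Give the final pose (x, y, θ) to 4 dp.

step 1: θ'=0.1556 (R=-0.1667) → pose (0.3298, -0.7520, 0.1556)
step 2: θ'=0.9056 (R=-1.5000) → pose (-0.6179, -1.3081, 0.9056)
step 3: θ'=0.1556 (R=1.1667) → pose (-1.3550, -1.7406, 0.1556)
step 4: θ'=0.5306 (R=3.0000) → pose (-0.3018, -1.3643, 0.5306)
step 5: θ'=0.4056 (R=-4.0000) → pose (0.1441, -1.1389, 0.4056)
step 6: θ'=0.4056 (straight) → pose (1.0630, -0.7443, 0.4056)

(1.0630, -0.7443, 0.4056)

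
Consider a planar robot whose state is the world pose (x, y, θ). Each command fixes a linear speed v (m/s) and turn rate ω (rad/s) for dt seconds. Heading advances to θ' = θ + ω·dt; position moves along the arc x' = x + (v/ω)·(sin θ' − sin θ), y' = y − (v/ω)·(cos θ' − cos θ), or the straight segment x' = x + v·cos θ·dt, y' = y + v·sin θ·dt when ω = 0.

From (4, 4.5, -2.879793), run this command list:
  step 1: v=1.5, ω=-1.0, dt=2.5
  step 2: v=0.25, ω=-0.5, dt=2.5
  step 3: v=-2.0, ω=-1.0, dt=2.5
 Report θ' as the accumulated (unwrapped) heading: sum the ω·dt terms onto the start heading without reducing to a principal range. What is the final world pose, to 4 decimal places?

(3.0942, 10.8328, -9.1298)

step 1: θ'=-5.3798 (R=-1.5000) → pose (2.4336, 6.8773, -5.3798)
step 2: θ'=-6.6298 (R=-0.5000) → pose (2.9962, 7.0381, -6.6298)
step 3: θ'=-9.1298 (R=2.0000) → pose (3.0942, 10.8328, -9.1298)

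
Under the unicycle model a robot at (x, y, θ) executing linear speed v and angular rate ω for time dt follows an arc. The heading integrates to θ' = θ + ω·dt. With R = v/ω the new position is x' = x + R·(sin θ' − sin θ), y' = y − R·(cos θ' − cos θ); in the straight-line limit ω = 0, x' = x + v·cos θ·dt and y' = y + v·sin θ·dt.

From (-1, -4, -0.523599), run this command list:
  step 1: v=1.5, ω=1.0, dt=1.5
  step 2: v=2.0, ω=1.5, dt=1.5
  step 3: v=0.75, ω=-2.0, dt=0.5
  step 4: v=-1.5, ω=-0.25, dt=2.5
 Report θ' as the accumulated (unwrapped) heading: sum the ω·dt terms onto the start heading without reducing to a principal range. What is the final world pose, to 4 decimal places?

(0.6872, -4.7950, 1.6014)

step 1: θ'=0.9764 (R=1.5000) → pose (0.9927, -3.5410, 0.9764)
step 2: θ'=3.2264 (R=1.3333) → pose (-0.2249, -1.4658, 3.2264)
step 3: θ'=2.2264 (R=-0.3750) → pose (-0.5539, -1.3207, 2.2264)
step 4: θ'=1.6014 (R=6.0000) → pose (0.6872, -4.7950, 1.6014)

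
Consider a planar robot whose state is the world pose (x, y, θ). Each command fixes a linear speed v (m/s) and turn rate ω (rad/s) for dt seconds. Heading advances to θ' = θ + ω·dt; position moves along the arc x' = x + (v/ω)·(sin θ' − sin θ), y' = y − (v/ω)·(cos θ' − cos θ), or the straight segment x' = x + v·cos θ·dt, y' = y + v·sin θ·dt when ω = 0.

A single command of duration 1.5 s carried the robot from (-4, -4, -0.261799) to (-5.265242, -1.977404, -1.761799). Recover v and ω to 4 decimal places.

v = -1.7500, ω = -1.0000

Δθ = -1.761799 − -0.261799 = -1.500000
ω = Δθ/dt = -1.500000/1.5 = -1.0000
R = −Δy/(cos θ' − cos θ) = 1.7500
v = R·ω = 1.7500·-1.0000 = -1.7500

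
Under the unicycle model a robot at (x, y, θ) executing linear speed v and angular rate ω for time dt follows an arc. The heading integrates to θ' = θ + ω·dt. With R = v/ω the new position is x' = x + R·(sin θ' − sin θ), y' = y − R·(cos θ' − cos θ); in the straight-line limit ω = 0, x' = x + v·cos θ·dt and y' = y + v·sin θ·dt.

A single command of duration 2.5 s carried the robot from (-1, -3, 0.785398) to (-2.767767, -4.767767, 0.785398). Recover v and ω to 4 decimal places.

Δθ = 0.785398 − 0.785398 = 0.000000
ω = Δθ/dt = 0.000000/2.5 = 0.0000
ω = 0 → v = (Δx·cos θ + Δy·sin θ)/dt = -1.0000

v = -1.0000, ω = 0.0000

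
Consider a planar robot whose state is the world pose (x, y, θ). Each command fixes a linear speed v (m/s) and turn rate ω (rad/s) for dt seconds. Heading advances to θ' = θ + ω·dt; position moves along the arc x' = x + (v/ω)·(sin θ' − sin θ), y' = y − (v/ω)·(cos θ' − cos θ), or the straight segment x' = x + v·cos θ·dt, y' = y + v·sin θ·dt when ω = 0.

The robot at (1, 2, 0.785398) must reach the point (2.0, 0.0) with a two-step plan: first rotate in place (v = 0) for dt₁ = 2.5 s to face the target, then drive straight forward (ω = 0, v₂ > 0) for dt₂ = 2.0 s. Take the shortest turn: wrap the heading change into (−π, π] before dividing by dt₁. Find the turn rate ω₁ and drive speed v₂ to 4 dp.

heading to target = atan2(0−2, 2−1) = -1.1071
Δθ = wrap(-1.1071 − 0.7854) = -1.8925; ω₁ = Δθ/dt₁ = -0.7570
distance = √((2−1)² + (0−2)²) = 2.2361; v₂ = distance/dt₂ = 1.1180

ω₁ = -0.7570, v₂ = 1.1180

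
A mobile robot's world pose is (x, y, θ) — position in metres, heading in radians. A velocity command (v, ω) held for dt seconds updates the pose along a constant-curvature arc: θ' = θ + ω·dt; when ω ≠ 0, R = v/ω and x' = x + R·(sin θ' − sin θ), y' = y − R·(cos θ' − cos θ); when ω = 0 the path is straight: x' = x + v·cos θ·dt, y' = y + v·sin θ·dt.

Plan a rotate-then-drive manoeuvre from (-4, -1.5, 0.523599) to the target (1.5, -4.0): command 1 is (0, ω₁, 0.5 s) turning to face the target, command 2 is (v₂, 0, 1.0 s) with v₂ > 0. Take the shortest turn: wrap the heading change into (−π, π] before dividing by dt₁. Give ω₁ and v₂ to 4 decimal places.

heading to target = atan2(-4−-1.5, 1.5−-4) = -0.4266
Δθ = wrap(-0.4266 − 0.5236) = -0.9502; ω₁ = Δθ/dt₁ = -1.9005
distance = √((1.5−-4)² + (-4−-1.5)²) = 6.0415; v₂ = distance/dt₂ = 6.0415

ω₁ = -1.9005, v₂ = 6.0415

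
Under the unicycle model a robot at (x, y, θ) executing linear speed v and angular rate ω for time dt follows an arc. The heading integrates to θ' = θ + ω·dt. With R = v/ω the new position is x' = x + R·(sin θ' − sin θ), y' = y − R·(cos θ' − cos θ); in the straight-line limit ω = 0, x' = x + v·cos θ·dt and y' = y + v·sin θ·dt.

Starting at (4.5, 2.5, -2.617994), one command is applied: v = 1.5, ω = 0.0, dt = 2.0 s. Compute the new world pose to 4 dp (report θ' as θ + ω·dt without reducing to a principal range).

θ' = -2.6180 + 0.0·2.0 = -2.6180
ω = 0 → straight: x' = 4.5 + 1.5·cos(-2.6180)·2.0 = 1.9019
y' = 2.5 + 1.5·sin(-2.6180)·2.0 = 1.0000

(1.9019, 1.0000, -2.6180)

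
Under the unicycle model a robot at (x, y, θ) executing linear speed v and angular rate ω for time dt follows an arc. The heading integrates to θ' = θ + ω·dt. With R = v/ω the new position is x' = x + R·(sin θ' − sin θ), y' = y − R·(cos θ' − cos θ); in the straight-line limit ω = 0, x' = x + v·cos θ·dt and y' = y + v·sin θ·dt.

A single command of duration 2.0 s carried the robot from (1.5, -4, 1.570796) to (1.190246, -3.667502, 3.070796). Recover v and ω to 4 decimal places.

Δθ = 3.070796 − 1.570796 = 1.500000
ω = Δθ/dt = 1.500000/2.0 = 0.7500
R = −Δy/(cos θ' − cos θ) = 0.3333
v = R·ω = 0.3333·0.7500 = 0.2500

v = 0.2500, ω = 0.7500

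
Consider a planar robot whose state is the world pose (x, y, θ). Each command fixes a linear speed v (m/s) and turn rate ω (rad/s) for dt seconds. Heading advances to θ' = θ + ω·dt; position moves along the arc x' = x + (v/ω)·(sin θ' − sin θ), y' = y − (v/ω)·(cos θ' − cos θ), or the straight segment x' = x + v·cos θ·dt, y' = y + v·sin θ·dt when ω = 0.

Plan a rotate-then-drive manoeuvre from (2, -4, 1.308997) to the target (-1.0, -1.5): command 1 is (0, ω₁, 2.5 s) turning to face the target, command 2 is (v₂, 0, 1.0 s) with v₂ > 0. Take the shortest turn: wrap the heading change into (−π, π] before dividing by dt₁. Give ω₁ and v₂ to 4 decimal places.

heading to target = atan2(-1.5−-4, -1−2) = 2.4469
Δθ = wrap(2.4469 − 1.3090) = 1.1379; ω₁ = Δθ/dt₁ = 0.4551
distance = √((-1−2)² + (-1.5−-4)²) = 3.9051; v₂ = distance/dt₂ = 3.9051

ω₁ = 0.4551, v₂ = 3.9051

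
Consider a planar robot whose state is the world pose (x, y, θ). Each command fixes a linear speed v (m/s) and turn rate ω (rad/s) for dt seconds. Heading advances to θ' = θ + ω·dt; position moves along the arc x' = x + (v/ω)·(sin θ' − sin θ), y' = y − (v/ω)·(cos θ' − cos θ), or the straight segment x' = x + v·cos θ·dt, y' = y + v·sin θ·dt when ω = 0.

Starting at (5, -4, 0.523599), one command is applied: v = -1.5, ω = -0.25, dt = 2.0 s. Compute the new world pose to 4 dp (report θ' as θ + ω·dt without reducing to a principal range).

(2.1416, -4.8022, 0.0236)

θ' = 0.5236 + -0.25·2.0 = 0.0236
R = v/ω = -1.5/-0.25 = 6.0000
x' = 5 + 6.0000·(sin 0.0236 − sin 0.5236) = 2.1416
y' = -4 − 6.0000·(cos 0.0236 − cos 0.5236) = -4.8022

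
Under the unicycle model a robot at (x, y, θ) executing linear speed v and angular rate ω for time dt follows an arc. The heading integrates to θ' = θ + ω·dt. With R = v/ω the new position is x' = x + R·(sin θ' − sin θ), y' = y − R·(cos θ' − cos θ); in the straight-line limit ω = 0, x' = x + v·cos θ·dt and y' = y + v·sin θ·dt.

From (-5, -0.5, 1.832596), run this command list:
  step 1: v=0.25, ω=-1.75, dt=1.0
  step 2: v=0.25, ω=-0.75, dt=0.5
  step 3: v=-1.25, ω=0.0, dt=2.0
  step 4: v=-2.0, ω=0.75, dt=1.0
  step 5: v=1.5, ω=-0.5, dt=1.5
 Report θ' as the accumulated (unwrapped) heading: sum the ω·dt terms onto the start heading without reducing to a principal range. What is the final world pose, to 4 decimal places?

(-6.9007, 0.4071, -0.2924)

step 1: θ'=0.0826 (R=-0.1429) → pose (-4.8738, -0.3207, 0.0826)
step 2: θ'=-0.2924 (R=-0.3333) → pose (-4.7502, -0.3337, -0.2924)
step 3: θ'=-0.2924 (straight) → pose (-7.1441, 0.3870, -0.2924)
step 4: θ'=0.4576 (R=-2.6667) → pose (-9.0909, 0.2258, 0.4576)
step 5: θ'=-0.2924 (R=-3.0000) → pose (-6.9007, 0.4071, -0.2924)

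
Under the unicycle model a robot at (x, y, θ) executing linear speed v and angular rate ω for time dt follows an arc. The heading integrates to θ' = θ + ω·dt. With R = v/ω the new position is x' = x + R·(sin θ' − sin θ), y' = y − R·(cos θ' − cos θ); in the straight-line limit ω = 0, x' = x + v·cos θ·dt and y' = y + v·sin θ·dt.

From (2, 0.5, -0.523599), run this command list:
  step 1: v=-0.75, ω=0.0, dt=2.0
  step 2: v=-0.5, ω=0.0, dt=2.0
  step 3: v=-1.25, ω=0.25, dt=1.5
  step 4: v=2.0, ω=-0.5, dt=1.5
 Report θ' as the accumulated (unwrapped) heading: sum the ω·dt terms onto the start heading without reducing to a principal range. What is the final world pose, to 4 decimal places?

step 1: θ'=-0.5236 (straight) → pose (0.7010, 1.2500, -0.5236)
step 2: θ'=-0.5236 (straight) → pose (-0.1651, 1.7500, -0.5236)
step 3: θ'=-0.1486 (R=-5.0000) → pose (-1.9248, 2.3648, -0.1486)
step 4: θ'=-0.8986 (R=-4.0000) → pose (0.6128, 0.8997, -0.8986)

(0.6128, 0.8997, -0.8986)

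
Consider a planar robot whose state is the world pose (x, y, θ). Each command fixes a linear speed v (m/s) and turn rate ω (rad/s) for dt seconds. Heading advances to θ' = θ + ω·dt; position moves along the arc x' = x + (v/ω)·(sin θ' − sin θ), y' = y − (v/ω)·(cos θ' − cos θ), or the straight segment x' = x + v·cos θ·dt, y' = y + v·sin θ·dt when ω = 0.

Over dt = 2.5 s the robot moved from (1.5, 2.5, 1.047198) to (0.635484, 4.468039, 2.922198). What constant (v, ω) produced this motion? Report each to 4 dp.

v = 1.0000, ω = 0.7500

Δθ = 2.922198 − 1.047198 = 1.875000
ω = Δθ/dt = 1.875000/2.5 = 0.7500
R = −Δy/(cos θ' − cos θ) = 1.3333
v = R·ω = 1.3333·0.7500 = 1.0000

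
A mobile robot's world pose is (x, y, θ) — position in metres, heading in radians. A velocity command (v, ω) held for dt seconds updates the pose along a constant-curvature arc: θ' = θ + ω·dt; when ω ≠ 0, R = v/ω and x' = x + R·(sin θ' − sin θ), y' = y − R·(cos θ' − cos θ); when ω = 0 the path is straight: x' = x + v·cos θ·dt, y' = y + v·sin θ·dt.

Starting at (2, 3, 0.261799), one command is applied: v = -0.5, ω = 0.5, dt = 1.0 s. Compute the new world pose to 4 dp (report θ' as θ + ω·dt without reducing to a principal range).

θ' = 0.2618 + 0.5·1.0 = 0.7618
R = v/ω = -0.5/0.5 = -1.0000
x' = 2 + -1.0000·(sin 0.7618 − sin 0.2618) = 1.5686
y' = 3 − -1.0000·(cos 0.7618 − cos 0.2618) = 2.7577

(1.5686, 2.7577, 0.7618)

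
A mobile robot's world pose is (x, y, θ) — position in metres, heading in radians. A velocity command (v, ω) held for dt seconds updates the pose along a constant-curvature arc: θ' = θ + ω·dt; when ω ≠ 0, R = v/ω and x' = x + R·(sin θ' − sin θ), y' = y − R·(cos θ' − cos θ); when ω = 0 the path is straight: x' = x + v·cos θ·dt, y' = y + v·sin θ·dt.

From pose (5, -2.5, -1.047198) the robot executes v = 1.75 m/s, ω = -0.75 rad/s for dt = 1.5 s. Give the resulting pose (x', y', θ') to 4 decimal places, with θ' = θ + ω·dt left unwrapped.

θ' = -1.0472 + -0.75·1.5 = -2.1722
R = v/ω = 1.75/-0.75 = -2.3333
x' = 5 + -2.3333·(sin -2.1722 − sin -1.0472) = 4.9032
y' = -2.5 − -2.3333·(cos -2.1722 − cos -1.0472) = -4.9869

(4.9032, -4.9869, -2.1722)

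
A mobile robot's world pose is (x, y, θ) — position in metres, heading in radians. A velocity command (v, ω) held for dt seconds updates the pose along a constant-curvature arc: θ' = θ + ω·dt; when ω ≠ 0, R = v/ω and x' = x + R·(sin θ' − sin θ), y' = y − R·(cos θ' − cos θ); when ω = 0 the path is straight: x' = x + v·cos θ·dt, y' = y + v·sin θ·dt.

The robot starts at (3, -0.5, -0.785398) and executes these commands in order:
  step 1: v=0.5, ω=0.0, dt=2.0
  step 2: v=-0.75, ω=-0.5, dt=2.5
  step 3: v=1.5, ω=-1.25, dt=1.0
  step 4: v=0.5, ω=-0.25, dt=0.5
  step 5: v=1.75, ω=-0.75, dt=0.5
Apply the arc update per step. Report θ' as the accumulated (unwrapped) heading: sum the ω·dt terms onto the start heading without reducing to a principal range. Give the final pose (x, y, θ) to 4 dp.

(1.1566, 0.3102, -3.7854)

step 1: θ'=-0.7854 (straight) → pose (3.7071, -1.2071, -0.7854)
step 2: θ'=-2.0354 (R=1.5000) → pose (3.4268, 0.5257, -2.0354)
step 3: θ'=-3.2854 (R=-1.2000) → pose (2.1820, -0.1243, -3.2854)
step 4: θ'=-3.4104 (R=-2.0000) → pose (1.9375, -0.0731, -3.4104)
step 5: θ'=-3.7854 (R=-2.3333) → pose (1.1566, 0.3102, -3.7854)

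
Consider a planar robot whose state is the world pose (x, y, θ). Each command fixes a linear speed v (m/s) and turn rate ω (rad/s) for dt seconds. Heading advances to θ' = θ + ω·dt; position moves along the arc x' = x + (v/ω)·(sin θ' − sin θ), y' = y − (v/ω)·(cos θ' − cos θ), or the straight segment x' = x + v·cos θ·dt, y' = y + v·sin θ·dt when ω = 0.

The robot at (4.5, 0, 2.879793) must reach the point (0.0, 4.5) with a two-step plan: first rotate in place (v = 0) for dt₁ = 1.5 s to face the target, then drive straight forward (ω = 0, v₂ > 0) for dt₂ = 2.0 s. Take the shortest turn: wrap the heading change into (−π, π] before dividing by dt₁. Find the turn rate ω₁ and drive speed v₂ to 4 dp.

heading to target = atan2(4.5−0, 0−4.5) = 2.3562
Δθ = wrap(2.3562 − 2.8798) = -0.5236; ω₁ = Δθ/dt₁ = -0.3491
distance = √((0−4.5)² + (4.5−0)²) = 6.3640; v₂ = distance/dt₂ = 3.1820

ω₁ = -0.3491, v₂ = 3.1820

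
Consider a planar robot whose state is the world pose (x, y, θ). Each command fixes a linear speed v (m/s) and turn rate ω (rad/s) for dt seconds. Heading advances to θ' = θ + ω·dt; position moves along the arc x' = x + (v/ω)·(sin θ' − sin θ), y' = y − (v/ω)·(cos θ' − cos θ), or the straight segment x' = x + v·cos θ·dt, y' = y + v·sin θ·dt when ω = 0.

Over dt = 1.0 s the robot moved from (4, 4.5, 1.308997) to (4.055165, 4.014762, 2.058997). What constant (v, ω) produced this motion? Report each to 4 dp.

Δθ = 2.058997 − 1.308997 = 0.750000
ω = Δθ/dt = 0.750000/1.0 = 0.7500
R = −Δy/(cos θ' − cos θ) = -0.6667
v = R·ω = -0.6667·0.7500 = -0.5000

v = -0.5000, ω = 0.7500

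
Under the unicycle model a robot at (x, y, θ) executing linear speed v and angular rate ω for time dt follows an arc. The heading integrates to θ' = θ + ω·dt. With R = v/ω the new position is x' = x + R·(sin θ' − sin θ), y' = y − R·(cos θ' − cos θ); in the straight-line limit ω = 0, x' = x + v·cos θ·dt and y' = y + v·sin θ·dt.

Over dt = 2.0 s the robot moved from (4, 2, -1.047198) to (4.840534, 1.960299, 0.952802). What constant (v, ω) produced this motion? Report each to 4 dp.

Δθ = 0.952802 − -1.047198 = 2.000000
ω = Δθ/dt = 2.000000/2.0 = 1.0000
R = Δx/(sin θ' − sin θ) = 0.5000
v = R·ω = 0.5000·1.0000 = 0.5000

v = 0.5000, ω = 1.0000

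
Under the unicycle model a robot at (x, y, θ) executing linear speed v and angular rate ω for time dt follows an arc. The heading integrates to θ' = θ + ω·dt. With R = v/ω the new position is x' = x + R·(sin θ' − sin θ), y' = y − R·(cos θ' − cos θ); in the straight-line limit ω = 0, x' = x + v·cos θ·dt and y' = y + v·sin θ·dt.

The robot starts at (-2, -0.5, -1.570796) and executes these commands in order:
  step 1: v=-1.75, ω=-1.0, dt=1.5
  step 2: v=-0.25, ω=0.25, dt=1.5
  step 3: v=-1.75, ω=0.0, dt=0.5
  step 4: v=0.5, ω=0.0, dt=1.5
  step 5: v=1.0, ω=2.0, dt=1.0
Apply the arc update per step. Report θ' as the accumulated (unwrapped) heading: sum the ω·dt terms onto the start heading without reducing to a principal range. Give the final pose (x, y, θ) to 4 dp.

(-0.0055, 0.5598, -0.6958)

step 1: θ'=-3.0708 (R=1.7500) → pose (-0.3738, 1.2456, -3.0708)
step 2: θ'=-2.6958 (R=-1.0000) → pose (-0.0134, 1.3408, -2.6958)
step 3: θ'=-2.6958 (straight) → pose (0.7761, 1.7181, -2.6958)
step 4: θ'=-2.6958 (straight) → pose (0.0994, 1.3947, -2.6958)
step 5: θ'=-0.6958 (R=0.5000) → pose (-0.0055, 0.5598, -0.6958)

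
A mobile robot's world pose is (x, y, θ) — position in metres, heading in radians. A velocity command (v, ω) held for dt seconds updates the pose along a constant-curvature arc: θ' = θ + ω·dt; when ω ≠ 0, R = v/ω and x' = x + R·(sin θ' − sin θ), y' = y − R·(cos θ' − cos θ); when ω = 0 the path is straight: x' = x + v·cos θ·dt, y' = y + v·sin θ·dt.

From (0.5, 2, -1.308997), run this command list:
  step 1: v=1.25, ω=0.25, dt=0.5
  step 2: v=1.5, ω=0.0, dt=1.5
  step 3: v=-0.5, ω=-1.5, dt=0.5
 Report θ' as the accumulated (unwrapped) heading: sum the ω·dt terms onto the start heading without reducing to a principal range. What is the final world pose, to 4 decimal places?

step 1: θ'=-1.1840 (R=5.0000) → pose (0.6990, 1.4080, -1.1840)
step 2: θ'=-1.1840 (straight) → pose (1.5478, -0.6758, -1.1840)
step 3: θ'=-1.9340 (R=0.3333) → pose (1.5449, -0.4316, -1.9340)

(1.5449, -0.4316, -1.9340)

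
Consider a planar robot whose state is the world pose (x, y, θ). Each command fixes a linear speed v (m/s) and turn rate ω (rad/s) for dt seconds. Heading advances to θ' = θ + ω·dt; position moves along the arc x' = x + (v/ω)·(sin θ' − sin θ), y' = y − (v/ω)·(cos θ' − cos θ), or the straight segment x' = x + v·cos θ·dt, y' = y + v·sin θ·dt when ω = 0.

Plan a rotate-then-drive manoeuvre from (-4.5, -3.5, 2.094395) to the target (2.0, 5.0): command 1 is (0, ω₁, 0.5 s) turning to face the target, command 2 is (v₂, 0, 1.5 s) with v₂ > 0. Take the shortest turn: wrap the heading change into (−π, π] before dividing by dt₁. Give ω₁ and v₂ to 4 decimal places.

heading to target = atan2(5−-3.5, 2−-4.5) = 0.9179
Δθ = wrap(0.9179 − 2.0944) = -1.1764; ω₁ = Δθ/dt₁ = -2.3529
distance = √((2−-4.5)² + (5−-3.5)²) = 10.7005; v₂ = distance/dt₂ = 7.1336

ω₁ = -2.3529, v₂ = 7.1336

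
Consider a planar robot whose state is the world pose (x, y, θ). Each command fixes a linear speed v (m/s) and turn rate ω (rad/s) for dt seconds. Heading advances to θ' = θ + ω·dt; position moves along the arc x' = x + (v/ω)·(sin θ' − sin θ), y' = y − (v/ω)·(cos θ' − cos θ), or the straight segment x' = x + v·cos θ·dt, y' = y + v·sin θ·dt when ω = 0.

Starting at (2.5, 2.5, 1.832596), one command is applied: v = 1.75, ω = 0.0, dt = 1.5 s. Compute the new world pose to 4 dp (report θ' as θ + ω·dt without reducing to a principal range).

θ' = 1.8326 + 0.0·1.5 = 1.8326
ω = 0 → straight: x' = 2.5 + 1.75·cos(1.8326)·1.5 = 1.8206
y' = 2.5 + 1.75·sin(1.8326)·1.5 = 5.0356

(1.8206, 5.0356, 1.8326)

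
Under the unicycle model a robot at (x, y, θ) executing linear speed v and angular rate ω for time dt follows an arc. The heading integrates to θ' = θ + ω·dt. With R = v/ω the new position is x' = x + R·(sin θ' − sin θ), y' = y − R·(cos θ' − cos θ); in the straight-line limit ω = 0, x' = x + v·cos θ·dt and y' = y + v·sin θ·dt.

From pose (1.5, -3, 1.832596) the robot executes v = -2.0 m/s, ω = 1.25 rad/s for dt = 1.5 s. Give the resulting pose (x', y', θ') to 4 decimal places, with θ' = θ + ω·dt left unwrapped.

(3.9035, -3.9364, 3.7076)

θ' = 1.8326 + 1.25·1.5 = 3.7076
R = v/ω = -2.0/1.25 = -1.6000
x' = 1.5 + -1.6000·(sin 3.7076 − sin 1.8326) = 3.9035
y' = -3 − -1.6000·(cos 3.7076 − cos 1.8326) = -3.9364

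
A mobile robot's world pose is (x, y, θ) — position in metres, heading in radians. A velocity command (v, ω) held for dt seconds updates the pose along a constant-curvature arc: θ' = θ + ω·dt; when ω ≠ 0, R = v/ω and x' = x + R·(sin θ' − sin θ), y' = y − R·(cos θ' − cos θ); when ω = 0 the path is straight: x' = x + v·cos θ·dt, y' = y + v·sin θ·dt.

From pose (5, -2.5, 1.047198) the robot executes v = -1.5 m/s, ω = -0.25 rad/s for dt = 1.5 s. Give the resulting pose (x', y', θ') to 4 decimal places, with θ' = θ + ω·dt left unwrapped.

(3.5401, -4.1947, 0.6722)

θ' = 1.0472 + -0.25·1.5 = 0.6722
R = v/ω = -1.5/-0.25 = 6.0000
x' = 5 + 6.0000·(sin 0.6722 − sin 1.0472) = 3.5401
y' = -2.5 − 6.0000·(cos 0.6722 − cos 1.0472) = -4.1947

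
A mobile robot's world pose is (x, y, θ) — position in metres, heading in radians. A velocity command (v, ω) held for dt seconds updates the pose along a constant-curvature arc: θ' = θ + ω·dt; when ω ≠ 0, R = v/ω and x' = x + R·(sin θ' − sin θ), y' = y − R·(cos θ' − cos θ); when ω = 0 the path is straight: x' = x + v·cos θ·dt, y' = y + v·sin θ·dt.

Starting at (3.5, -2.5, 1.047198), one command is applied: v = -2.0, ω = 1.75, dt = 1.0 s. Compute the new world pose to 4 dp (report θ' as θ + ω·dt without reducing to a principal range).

θ' = 1.0472 + 1.75·1.0 = 2.7972
R = v/ω = -2.0/1.75 = -1.1429
x' = 3.5 + -1.1429·(sin 2.7972 − sin 1.0472) = 4.1039
y' = -2.5 − -1.1429·(cos 2.7972 − cos 1.0472) = -4.1472

(4.1039, -4.1472, 2.7972)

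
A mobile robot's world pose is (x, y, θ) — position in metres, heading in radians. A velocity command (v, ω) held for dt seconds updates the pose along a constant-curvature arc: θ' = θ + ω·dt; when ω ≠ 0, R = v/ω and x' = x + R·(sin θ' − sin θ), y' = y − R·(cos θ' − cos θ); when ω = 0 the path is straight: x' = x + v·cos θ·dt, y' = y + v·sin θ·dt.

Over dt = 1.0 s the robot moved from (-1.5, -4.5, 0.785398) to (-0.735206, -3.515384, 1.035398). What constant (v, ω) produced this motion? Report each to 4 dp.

Δθ = 1.035398 − 0.785398 = 0.250000
ω = Δθ/dt = 0.250000/1.0 = 0.2500
R = −Δy/(cos θ' − cos θ) = 5.0000
v = R·ω = 5.0000·0.2500 = 1.2500

v = 1.2500, ω = 0.2500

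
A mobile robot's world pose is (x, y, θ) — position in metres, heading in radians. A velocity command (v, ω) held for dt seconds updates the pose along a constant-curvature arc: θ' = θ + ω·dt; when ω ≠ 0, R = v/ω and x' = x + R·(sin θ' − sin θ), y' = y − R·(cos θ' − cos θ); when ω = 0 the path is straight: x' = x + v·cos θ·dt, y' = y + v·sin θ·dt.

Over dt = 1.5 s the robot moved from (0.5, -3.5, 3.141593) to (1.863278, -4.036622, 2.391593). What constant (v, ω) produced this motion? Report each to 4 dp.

v = -1.0000, ω = -0.5000

Δθ = 2.391593 − 3.141593 = -0.750000
ω = Δθ/dt = -0.750000/1.5 = -0.5000
R = Δx/(sin θ' − sin θ) = 2.0000
v = R·ω = 2.0000·-0.5000 = -1.0000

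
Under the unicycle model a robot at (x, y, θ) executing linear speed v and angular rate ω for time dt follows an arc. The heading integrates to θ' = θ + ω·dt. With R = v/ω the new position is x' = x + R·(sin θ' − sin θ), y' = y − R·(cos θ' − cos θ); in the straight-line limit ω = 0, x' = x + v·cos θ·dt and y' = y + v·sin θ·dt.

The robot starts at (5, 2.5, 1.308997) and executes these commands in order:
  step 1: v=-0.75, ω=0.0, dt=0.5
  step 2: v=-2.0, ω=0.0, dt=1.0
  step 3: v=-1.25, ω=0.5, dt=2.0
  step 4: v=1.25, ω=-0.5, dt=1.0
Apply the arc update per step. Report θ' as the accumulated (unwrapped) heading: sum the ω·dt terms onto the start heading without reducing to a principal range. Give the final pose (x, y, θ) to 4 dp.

step 1: θ'=1.3090 (straight) → pose (4.9029, 2.1378, 1.3090)
step 2: θ'=1.3090 (straight) → pose (4.3853, 0.2059, 1.3090)
step 3: θ'=2.3090 (R=-2.5000) → pose (4.9509, -2.1235, 2.3090)
step 4: θ'=1.8090 (R=-2.5000) → pose (4.3707, -1.0310, 1.8090)

(4.3707, -1.0310, 1.8090)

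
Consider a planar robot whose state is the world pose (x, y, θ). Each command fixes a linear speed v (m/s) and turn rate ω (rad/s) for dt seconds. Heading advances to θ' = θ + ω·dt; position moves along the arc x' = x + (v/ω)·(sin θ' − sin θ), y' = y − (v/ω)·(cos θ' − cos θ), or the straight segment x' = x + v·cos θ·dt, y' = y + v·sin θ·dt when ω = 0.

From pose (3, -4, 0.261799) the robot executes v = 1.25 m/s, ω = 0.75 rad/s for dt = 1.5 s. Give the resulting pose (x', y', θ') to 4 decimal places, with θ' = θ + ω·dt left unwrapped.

θ' = 0.2618 + 0.75·1.5 = 1.3868
R = v/ω = 1.25/0.75 = 1.6667
x' = 3 + 1.6667·(sin 1.3868 − sin 0.2618) = 4.2072
y' = -4 − 1.6667·(cos 1.3868 − cos 0.2618) = -2.6951

(4.2072, -2.6951, 1.3868)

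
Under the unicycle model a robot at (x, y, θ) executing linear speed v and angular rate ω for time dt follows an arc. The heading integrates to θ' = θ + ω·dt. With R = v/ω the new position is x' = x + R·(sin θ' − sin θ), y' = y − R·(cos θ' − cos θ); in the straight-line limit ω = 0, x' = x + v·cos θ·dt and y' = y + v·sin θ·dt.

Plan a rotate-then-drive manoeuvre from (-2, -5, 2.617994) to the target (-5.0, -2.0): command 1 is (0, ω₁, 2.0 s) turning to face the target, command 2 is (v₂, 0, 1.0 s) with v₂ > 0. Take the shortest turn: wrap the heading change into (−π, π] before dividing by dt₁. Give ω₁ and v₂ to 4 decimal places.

heading to target = atan2(-2−-5, -5−-2) = 2.3562
Δθ = wrap(2.3562 − 2.6180) = -0.2618; ω₁ = Δθ/dt₁ = -0.1309
distance = √((-5−-2)² + (-2−-5)²) = 4.2426; v₂ = distance/dt₂ = 4.2426

ω₁ = -0.1309, v₂ = 4.2426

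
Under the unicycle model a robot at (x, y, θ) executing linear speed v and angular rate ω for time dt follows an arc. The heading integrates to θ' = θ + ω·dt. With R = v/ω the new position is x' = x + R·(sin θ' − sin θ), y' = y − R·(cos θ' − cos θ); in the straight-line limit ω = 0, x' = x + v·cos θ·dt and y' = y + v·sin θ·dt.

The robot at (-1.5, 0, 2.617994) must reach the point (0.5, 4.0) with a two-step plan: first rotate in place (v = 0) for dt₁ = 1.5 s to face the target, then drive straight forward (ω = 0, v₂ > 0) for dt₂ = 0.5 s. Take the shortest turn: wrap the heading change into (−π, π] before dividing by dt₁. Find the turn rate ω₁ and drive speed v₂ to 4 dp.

ω₁ = -1.0072, v₂ = 8.9443

heading to target = atan2(4−0, 0.5−-1.5) = 1.1071
Δθ = wrap(1.1071 − 2.6180) = -1.5108; ω₁ = Δθ/dt₁ = -1.0072
distance = √((0.5−-1.5)² + (4−0)²) = 4.4721; v₂ = distance/dt₂ = 8.9443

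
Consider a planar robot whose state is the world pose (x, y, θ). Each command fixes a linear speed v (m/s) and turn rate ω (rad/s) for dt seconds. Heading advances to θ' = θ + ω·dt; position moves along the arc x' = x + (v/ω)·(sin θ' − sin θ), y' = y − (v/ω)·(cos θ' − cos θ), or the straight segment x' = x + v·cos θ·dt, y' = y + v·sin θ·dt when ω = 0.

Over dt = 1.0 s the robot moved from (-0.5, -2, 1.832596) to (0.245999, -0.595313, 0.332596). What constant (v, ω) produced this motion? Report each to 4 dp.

v = 1.7500, ω = -1.5000

Δθ = 0.332596 − 1.832596 = -1.500000
ω = Δθ/dt = -1.500000/1.0 = -1.5000
R = −Δy/(cos θ' − cos θ) = -1.1667
v = R·ω = -1.1667·-1.5000 = 1.7500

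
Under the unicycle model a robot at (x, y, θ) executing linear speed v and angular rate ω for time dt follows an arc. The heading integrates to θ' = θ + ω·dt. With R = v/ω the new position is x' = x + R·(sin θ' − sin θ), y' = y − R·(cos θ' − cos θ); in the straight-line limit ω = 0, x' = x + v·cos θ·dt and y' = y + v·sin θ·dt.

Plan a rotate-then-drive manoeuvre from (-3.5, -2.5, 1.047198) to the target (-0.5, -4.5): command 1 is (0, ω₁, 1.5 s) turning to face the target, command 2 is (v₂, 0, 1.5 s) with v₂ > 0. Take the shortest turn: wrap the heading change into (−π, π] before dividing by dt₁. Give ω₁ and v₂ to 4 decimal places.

ω₁ = -1.0901, v₂ = 2.4037

heading to target = atan2(-4.5−-2.5, -0.5−-3.5) = -0.5880
Δθ = wrap(-0.5880 − 1.0472) = -1.6352; ω₁ = Δθ/dt₁ = -1.0901
distance = √((-0.5−-3.5)² + (-4.5−-2.5)²) = 3.6056; v₂ = distance/dt₂ = 2.4037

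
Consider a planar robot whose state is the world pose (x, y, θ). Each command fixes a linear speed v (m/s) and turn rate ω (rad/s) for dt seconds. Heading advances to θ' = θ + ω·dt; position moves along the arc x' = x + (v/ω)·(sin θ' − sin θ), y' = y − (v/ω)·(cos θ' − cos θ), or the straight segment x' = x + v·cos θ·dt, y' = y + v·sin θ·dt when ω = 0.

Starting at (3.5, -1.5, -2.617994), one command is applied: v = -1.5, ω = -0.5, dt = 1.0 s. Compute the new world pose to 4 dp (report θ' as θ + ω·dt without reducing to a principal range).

(4.9292, -1.0989, -3.1180)

θ' = -2.6180 + -0.5·1.0 = -3.1180
R = v/ω = -1.5/-0.5 = 3.0000
x' = 3.5 + 3.0000·(sin -3.1180 − sin -2.6180) = 4.9292
y' = -1.5 − 3.0000·(cos -3.1180 − cos -2.6180) = -1.0989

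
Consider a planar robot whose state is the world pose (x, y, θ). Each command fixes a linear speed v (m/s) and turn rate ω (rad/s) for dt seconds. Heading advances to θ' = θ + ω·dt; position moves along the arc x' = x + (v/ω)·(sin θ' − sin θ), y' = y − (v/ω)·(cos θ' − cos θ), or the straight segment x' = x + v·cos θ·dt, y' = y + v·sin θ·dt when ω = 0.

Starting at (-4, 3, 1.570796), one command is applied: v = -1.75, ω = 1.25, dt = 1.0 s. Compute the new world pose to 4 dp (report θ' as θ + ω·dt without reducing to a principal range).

θ' = 1.5708 + 1.25·1.0 = 2.8208
R = v/ω = -1.75/1.25 = -1.4000
x' = -4 + -1.4000·(sin 2.8208 − sin 1.5708) = -3.0415
y' = 3 − -1.4000·(cos 2.8208 − cos 1.5708) = 1.6714

(-3.0415, 1.6714, 2.8208)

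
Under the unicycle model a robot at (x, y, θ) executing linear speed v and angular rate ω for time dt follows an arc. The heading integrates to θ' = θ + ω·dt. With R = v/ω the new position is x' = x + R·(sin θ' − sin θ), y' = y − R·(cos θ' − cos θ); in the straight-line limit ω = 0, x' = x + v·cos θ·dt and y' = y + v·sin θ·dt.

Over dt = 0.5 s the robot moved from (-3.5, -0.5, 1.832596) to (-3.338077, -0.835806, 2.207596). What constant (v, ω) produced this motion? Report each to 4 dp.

Δθ = 2.207596 − 1.832596 = 0.375000
ω = Δθ/dt = 0.375000/0.5 = 0.7500
R = −Δy/(cos θ' − cos θ) = -1.0000
v = R·ω = -1.0000·0.7500 = -0.7500

v = -0.7500, ω = 0.7500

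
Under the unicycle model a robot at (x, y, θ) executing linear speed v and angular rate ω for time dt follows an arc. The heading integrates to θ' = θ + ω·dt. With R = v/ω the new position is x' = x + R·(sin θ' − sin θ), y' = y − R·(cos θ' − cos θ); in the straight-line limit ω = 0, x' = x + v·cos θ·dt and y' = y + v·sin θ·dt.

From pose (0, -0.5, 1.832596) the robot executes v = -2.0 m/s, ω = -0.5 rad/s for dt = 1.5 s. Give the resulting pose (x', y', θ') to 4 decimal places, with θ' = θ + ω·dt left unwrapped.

θ' = 1.8326 + -0.5·1.5 = 1.0826
R = v/ω = -2.0/-0.5 = 4.0000
x' = 0 + 4.0000·(sin 1.0826 − sin 1.8326) = -0.3310
y' = -0.5 − 4.0000·(cos 1.0826 − cos 1.8326) = -3.4114

(-0.3310, -3.4114, 1.0826)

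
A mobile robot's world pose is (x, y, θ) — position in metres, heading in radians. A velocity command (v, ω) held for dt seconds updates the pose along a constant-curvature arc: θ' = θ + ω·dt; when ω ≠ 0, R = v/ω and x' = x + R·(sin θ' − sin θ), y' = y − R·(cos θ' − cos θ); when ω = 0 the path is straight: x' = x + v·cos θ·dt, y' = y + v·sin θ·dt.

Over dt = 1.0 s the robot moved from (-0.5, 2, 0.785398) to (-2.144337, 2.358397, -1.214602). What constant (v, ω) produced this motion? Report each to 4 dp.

Δθ = -1.214602 − 0.785398 = -2.000000
ω = Δθ/dt = -2.000000/1.0 = -2.0000
R = Δx/(sin θ' − sin θ) = 1.0000
v = R·ω = 1.0000·-2.0000 = -2.0000

v = -2.0000, ω = -2.0000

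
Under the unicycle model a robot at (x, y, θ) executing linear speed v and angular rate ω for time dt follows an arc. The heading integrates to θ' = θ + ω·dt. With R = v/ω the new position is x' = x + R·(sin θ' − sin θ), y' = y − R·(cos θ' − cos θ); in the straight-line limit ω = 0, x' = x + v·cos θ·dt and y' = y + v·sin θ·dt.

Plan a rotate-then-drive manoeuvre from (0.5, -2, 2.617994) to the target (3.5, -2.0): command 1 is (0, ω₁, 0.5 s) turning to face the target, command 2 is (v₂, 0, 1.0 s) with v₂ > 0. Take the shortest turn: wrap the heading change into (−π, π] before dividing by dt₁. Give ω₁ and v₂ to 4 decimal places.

heading to target = atan2(-2−-2, 3.5−0.5) = 0.0000
Δθ = wrap(0.0000 − 2.6180) = -2.6180; ω₁ = Δθ/dt₁ = -5.2360
distance = √((3.5−0.5)² + (-2−-2)²) = 3.0000; v₂ = distance/dt₂ = 3.0000

ω₁ = -5.2360, v₂ = 3.0000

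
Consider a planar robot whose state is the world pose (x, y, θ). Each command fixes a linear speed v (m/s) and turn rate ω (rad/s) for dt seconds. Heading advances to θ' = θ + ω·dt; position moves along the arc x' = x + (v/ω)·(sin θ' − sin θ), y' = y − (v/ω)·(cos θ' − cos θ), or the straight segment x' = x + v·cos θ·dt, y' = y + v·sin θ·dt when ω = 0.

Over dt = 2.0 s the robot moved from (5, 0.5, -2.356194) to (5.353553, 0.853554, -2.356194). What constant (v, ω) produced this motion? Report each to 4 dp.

v = -0.2500, ω = 0.0000

Δθ = -2.356194 − -2.356194 = 0.000000
ω = Δθ/dt = 0.000000/2.0 = 0.0000
ω = 0 → v = (Δx·cos θ + Δy·sin θ)/dt = -0.2500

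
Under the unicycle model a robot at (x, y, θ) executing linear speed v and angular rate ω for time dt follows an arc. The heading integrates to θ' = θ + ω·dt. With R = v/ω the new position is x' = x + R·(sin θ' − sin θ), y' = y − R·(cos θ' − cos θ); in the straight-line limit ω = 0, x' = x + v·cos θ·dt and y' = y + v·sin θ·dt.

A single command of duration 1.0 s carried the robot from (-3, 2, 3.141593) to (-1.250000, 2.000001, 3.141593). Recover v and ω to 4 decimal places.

Δθ = 3.141593 − 3.141593 = 0.000000
ω = Δθ/dt = 0.000000/1.0 = 0.0000
ω = 0 → v = (Δx·cos θ + Δy·sin θ)/dt = -1.7500

v = -1.7500, ω = 0.0000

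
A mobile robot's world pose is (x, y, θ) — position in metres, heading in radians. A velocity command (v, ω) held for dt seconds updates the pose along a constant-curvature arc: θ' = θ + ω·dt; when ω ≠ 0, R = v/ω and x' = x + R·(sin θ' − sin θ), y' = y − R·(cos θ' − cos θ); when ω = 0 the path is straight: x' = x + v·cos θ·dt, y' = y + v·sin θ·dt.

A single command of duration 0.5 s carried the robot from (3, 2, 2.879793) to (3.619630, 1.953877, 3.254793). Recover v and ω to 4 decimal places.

Δθ = 3.254793 − 2.879793 = 0.375000
ω = Δθ/dt = 0.375000/0.5 = 0.7500
R = Δx/(sin θ' − sin θ) = -1.6667
v = R·ω = -1.6667·0.7500 = -1.2500

v = -1.2500, ω = 0.7500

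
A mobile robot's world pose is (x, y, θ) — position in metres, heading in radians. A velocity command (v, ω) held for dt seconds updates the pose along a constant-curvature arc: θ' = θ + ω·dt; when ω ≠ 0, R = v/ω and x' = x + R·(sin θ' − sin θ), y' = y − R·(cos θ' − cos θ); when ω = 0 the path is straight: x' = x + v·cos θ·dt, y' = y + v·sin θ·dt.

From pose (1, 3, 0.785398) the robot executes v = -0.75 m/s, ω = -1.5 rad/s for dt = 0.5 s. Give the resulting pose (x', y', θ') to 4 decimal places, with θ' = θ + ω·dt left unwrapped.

(0.6641, 2.8539, 0.0354)

θ' = 0.7854 + -1.5·0.5 = 0.0354
R = v/ω = -0.75/-1.5 = 0.5000
x' = 1 + 0.5000·(sin 0.0354 − sin 0.7854) = 0.6641
y' = 3 − 0.5000·(cos 0.0354 − cos 0.7854) = 2.8539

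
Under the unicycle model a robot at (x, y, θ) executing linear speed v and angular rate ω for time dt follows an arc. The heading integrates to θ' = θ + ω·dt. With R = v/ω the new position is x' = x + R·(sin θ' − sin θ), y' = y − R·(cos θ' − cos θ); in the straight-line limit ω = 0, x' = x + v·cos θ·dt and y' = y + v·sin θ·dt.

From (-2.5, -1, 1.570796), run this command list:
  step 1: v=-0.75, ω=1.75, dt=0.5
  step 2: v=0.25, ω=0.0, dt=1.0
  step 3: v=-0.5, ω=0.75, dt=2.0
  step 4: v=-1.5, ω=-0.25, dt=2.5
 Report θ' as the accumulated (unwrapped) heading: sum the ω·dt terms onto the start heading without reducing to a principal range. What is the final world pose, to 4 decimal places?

step 1: θ'=2.4458 (R=-0.4286) → pose (-2.3461, -1.3289, 2.4458)
step 2: θ'=2.4458 (straight) → pose (-2.5380, -1.1687, 2.4458)
step 3: θ'=3.9458 (R=-0.6667) → pose (-1.6305, -1.1195, 3.9458)
step 4: θ'=3.3208 (R=6.0000) → pose (1.6217, 0.6223, 3.3208)

(1.6217, 0.6223, 3.3208)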